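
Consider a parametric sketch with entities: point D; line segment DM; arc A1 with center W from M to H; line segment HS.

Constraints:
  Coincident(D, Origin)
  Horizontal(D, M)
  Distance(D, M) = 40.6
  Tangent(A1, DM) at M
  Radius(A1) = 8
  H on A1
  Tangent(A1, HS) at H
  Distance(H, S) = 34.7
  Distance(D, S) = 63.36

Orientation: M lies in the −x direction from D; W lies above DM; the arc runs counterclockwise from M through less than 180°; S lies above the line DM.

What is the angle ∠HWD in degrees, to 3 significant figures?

33.5°

D is at the origin; DM is horizontal with |DM| = 40.6 and M on the −x side, so M = (-40.6, 0.00). A1 meets DM tangentially, so WM is at right angles to DM, so W = M + (0, 8) = (-40.6, 8.00). Since WH ⟂ HS (tangency), |WS| = √(8.0² + 34.7²) = 35.6 regardless of where H sits on A1. So S lies on both circle(D, 63.36) and circle(W, 35.6); the above-DM intersection is S = (-46.4, 43.1). H is the foot of the tangent from S: H = (-33.2, 11.0).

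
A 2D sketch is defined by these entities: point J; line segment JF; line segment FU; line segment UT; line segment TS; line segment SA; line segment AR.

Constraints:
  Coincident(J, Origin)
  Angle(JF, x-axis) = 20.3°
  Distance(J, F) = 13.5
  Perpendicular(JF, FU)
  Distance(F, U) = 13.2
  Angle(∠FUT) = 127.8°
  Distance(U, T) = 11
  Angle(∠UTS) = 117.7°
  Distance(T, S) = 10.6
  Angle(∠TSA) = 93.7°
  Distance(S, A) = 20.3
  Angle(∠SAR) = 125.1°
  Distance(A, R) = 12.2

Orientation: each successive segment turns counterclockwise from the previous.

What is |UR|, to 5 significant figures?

19.656

J is at the origin; JF runs at 20.3° with length 13.5, so F = (12.662, 4.6836). JF ⟂ FU, so FU runs at 110.30°; with |FU| = 13.2, U = (8.0820, 17.064). ∠FUT = 127.8° gives UT at 162.50° from the x-axis; with |UT| = 11.0, T = (-2.4089, 20.372). ∠UTS = 117.7° gives TS at -135.20° from the x-axis; with |TS| = 10.6, S = (-9.9304, 12.902). ∠TSA = 93.7° gives SA at -48.900° from the x-axis; with |SA| = 20.3, A = (3.4143, -2.3949). ∠SAR = 125.1° gives AR at 6.0000° from the x-axis; with |AR| = 12.2, R = (15.547, -1.1197). Then |UR| = |R − U| = 19.656.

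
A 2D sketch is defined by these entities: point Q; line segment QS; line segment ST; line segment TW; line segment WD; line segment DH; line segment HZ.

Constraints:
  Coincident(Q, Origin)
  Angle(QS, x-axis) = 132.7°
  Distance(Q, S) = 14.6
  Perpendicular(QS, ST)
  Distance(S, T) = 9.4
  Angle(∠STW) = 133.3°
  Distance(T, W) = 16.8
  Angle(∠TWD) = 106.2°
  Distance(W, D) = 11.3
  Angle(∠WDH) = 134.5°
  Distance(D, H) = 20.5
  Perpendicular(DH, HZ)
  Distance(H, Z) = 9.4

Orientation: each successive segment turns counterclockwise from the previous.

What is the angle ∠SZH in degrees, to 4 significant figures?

144.6°

Q is at the origin; QS runs at 132.7° with length 14.6, so S = (-9.901, 10.73). QS is perpendicular to ST, so ST runs at -137.3°; with |ST| = 9.4, T = (-16.81, 4.355). ∠STW = 133.3° gives TW at -90.60° from the x-axis; with |TW| = 16.8, W = (-16.99, -12.44). ∠TWD = 106.2° gives WD at -16.80° from the x-axis; with |WD| = 11.3, D = (-6.168, -15.71). ∠WDH = 134.5° gives DH at 28.70° from the x-axis; with |DH| = 20.5, H = (11.81, -5.866). DH is perpendicular to HZ, so HZ runs at 118.7°; with |HZ| = 9.4, Z = (7.300, 2.380). Then cos ∠SZH = ZS·ZH / (|ZS||ZH|), giving 144.6°.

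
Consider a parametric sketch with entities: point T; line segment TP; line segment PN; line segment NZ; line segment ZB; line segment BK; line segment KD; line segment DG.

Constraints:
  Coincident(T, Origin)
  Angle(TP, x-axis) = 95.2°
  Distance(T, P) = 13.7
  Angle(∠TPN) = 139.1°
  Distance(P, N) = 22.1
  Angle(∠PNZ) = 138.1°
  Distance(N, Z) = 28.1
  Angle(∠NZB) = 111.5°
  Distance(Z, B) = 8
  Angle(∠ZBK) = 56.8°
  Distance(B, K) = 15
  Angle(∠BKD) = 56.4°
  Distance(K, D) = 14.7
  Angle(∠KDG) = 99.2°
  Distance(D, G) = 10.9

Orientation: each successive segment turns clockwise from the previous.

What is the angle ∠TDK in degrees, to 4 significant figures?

7.368°

T is at the origin; TP runs at 95.2° with length 13.7, so P = (-1.242, 13.64). ∠TPN = 139.1° gives PN at 54.30° from the x-axis; with |PN| = 22.1, N = (11.65, 31.59). ∠PNZ = 138.1° gives NZ at 12.40° from the x-axis; with |NZ| = 28.1, Z = (39.10, 37.62). ∠NZB = 111.5° gives ZB at -56.10° from the x-axis; with |ZB| = 8.0, B = (43.56, 30.98). ∠ZBK = 56.8° gives BK at -179.3° from the x-axis; with |BK| = 15.0, K = (28.56, 30.80). ∠BKD = 56.4° gives KD at 57.10° from the x-axis; with |KD| = 14.7, D = (36.55, 43.14). Then cos ∠TDK = DT·DK / (|DT||DK|), giving 7.368°.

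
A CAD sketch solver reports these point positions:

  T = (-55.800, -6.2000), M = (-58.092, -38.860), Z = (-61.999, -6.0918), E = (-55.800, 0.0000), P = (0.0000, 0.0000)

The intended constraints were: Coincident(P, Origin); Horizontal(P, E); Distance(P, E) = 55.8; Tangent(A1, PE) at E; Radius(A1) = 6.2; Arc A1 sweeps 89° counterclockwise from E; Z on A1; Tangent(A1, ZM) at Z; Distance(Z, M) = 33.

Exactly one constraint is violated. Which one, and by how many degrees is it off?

Tangent(A1, ZM) at Z — off by 7.80°.

P = (0.00, 0.00) ✓; P.y = 0.00, E.y = 0.00 ✓; |PE| = 55.80 ✓; ∠(TE, EP) = 90.00° ✓; |TE| = 6.200 ✓; bearing(T→Z) − bearing(T→E) = 89.00° ✓; |TZ| = 6.200 ✓; ∠(TZ, ZM) = 82.20° ✗; |ZM| = 33.00 ✓.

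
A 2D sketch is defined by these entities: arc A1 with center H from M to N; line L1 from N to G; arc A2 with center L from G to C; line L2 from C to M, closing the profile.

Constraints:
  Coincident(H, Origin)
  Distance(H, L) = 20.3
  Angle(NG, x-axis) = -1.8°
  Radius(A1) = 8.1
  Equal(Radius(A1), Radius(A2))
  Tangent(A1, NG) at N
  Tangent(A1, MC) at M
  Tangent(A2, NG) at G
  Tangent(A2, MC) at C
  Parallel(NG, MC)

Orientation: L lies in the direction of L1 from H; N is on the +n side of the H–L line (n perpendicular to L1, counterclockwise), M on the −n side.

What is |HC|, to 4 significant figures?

21.86

Tangency of A1 to both parallel lines with radius 8.1 puts N and M at H ± 8.1·n: N = (0.2544, 8.096), M = (-0.2544, -8.096). Equal radii place G and C the same way about L: G = L + 8.1·n = (20.54, 7.458), C = L − 8.1·n = (20.04, -8.734). Then |HC| = |C − H| = 21.86.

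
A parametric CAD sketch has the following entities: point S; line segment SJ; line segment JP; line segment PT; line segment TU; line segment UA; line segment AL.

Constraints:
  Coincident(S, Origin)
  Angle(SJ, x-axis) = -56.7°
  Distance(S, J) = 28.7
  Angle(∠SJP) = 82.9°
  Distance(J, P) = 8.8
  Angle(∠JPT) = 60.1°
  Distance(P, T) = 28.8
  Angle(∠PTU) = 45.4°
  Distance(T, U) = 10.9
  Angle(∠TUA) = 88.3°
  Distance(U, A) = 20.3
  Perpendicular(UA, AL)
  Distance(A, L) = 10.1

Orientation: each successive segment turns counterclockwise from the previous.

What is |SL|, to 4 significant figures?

13.57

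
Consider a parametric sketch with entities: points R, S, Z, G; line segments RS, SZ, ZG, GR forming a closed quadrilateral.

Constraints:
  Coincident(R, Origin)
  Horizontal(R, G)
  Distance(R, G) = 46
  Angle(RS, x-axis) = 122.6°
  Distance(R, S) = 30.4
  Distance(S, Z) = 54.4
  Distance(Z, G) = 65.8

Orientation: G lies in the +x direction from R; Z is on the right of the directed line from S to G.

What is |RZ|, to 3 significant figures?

31.6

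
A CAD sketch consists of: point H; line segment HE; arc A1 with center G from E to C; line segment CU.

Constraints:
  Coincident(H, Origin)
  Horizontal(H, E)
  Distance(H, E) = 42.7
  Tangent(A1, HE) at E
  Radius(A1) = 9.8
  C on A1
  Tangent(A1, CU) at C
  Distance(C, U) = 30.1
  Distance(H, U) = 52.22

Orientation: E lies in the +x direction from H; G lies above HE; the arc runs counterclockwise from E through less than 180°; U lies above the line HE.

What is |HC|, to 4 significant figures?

53.02

Checks: H = (0.00, 0.00) ✓; |GC| = 9.800 ✓; ∠(GC, CU) = 90.00° ✓; |CU| = 30.10 ✓; |HU| = 52.22 ✓.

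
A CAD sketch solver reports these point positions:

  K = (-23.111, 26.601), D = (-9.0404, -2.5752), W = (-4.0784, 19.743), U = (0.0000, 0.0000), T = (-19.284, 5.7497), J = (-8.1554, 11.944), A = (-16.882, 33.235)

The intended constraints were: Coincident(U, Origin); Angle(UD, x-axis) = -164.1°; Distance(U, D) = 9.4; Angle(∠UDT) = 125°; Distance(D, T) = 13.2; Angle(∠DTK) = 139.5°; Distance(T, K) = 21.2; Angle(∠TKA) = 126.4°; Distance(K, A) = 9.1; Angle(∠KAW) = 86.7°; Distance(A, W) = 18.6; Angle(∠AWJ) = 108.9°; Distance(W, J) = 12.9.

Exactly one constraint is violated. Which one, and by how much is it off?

Distance(W, J) = 12.9 — off by 4.10.

U = (0.00, 0.00) ✓; UD at -164.1° ✓; |UD| = 9.400 ✓; ∠UDT = 125.0° ✓; |DT| = 13.20 ✓; ∠DTK = 139.5° ✓; |TK| = 21.20 ✓; ∠TKA = 126.4° ✓; |KA| = 9.100 ✓; ∠KAW = 86.70° ✓; |AW| = 18.60 ✓; ∠AWJ = 108.9° ✓; |WJ| = 8.800 ✗.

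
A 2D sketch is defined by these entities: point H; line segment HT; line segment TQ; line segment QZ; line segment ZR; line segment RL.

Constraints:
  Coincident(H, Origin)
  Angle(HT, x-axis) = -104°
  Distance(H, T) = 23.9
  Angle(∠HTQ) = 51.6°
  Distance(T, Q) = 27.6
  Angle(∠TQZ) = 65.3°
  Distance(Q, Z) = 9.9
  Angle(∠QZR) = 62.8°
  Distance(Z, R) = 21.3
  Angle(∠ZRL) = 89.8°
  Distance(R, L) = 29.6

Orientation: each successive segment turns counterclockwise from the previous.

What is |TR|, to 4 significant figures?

12.92

H is at the origin; HT runs at -104.0° with length 23.9, so T = (-5.782, -23.19). ∠HTQ = 51.6° gives TQ at 24.40° from the x-axis; with |TQ| = 27.6, Q = (19.35, -11.79). ∠TQZ = 65.3° gives QZ at 139.1° from the x-axis; with |QZ| = 9.9, Z = (11.87, -5.306). ∠QZR = 62.8° gives ZR at -103.7° from the x-axis; with |ZR| = 21.3, R = (6.825, -26.00). Then |TR| = |R − T| = 12.92.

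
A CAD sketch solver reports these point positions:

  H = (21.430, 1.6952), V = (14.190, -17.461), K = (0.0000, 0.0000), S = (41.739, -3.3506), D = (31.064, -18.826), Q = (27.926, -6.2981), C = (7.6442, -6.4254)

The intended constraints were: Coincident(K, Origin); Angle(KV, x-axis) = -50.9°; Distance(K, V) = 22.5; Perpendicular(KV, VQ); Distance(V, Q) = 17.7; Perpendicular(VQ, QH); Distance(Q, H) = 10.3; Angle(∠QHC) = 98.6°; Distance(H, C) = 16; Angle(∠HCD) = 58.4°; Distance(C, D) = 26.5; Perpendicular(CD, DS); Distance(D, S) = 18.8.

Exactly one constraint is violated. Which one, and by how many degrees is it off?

Perpendicular(CD, DS) — off by 6.70°.

K = (0.00, 0.00) ✓; KV at -50.90° ✓; |KV| = 22.50 ✓; ∠(KV, VQ) = 90.00° ✓; |VQ| = 17.70 ✓; ∠(VQ, QH) = 90.00° ✓; |QH| = 10.30 ✓; ∠QHC = 98.60° ✓; |HC| = 16.00 ✓; ∠HCD = 58.40° ✓; |CD| = 26.50 ✓; ∠(CD, DS) = 83.30° ✗; |DS| = 18.80 ✓.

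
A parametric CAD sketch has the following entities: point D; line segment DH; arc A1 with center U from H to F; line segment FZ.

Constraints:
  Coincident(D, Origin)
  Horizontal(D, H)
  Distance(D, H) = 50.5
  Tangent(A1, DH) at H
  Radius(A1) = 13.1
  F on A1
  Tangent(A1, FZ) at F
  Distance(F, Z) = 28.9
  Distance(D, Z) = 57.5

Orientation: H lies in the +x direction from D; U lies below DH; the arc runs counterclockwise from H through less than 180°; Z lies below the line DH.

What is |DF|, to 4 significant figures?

39.83

D is at the origin; D and H share the same y with |DH| = 50.5 and H on the +x side, so H = (50.50, 0.000). Tangency of A1 to DH means the radius UH is perpendicular to DH, so U = H + (0, -13.1) = (50.50, -13.10). Since UF ⟂ FZ (tangency), |UZ| = √(13.1² + 28.9²) = 31.73 regardless of where F sits on A1. So Z lies on both circle(D, 57.5) and circle(U, 31.73); the below-DH intersection is Z = (38.68, -42.55). F is the foot of the tangent from Z: F = (37.41, -13.67).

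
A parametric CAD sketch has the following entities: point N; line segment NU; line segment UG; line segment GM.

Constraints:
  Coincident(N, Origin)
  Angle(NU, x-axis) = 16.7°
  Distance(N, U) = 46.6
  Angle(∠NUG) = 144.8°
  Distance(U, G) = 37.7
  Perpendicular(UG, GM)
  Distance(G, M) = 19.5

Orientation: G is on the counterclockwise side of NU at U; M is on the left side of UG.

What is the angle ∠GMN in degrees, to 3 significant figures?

95.5°

∠NUG = 144.8°, so UG runs at 16.7° + (180° − 144.8°) = 51.9° from the x-axis; with |UG| = 37.7, G = U + 37.7·(cos 51.9°, sin 51.9°) = (67.9, 43.1). The perpendicularity gives GM at right angles to UG; with |GM| = 19.5 on the left of UG, M = G + 19.5·(-0.787, 0.617) = (52.6, 55.1). Then cos ∠GMN = MG·MN / (|MG||MN|), giving 95.5°.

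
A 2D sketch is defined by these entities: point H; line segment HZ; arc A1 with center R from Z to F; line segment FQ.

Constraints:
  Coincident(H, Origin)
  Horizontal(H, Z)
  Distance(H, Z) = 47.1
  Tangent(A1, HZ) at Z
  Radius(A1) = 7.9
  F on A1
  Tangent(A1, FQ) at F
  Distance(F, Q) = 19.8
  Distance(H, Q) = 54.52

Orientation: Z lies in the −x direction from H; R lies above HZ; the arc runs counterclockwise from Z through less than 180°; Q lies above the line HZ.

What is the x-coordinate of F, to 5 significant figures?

-39.627

H is at the origin; H and Z share the same y with |HZ| = 47.1 and Z on the −x side, so Z = (-47.100, 0.0000). Tangency of A1 to HZ means the radius RZ is perpendicular to HZ, so R = Z + (0, 7.9) = (-47.100, 7.9000). Since RF ⟂ FQ (tangency), |RQ| = √(7.9² + 19.8²) = 21.318 regardless of where F sits on A1. So Q lies on both circle(H, 54.52) and circle(R, 21.318); the above-HZ intersection is Q = (-46.046, 29.192). F is the foot of the tangent from Q: F = (-39.627, 10.461).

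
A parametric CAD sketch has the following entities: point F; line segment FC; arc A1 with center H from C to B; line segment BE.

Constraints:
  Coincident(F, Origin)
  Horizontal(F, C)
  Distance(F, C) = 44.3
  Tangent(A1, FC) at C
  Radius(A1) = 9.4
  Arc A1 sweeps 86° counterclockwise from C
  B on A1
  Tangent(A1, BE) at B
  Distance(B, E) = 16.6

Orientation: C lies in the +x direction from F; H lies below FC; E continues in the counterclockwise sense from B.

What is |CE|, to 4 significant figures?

27.41

On A1, C sits at bearing 90° from H; an 86° counterclockwise sweep puts B at bearing 176°, so B = H + 9.4·(cos 176°, sin 176°) = (34.92, -8.744). A1 meets BE tangentially, so HB is at right angles to BE, so BE runs along (−sin 176°, cos 176°); with |BE| = 16.6, E = (33.76, -25.30). Then |CE| = |E − C| = 27.41.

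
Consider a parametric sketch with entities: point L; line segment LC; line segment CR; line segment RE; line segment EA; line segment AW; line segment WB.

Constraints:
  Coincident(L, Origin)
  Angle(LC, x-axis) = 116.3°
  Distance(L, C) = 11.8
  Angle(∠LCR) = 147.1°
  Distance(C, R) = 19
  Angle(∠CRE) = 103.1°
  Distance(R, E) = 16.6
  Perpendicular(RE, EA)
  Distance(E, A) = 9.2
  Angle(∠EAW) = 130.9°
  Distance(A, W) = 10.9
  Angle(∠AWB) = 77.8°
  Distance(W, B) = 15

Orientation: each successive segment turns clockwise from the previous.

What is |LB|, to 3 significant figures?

26.5

L is at the origin; LC runs at 116.3° with length 11.8, so C = (-5.23, 10.6). ∠LCR = 147.1° gives CR at 83.4° from the x-axis; with |CR| = 19.0, R = (-3.04, 29.5). ∠CRE = 103.1° gives RE at 6.50° from the x-axis; with |RE| = 16.6, E = (13.4, 31.3). The perpendicularity gives EA at right angles to RE, so EA runs at -83.5°; with |EA| = 9.2, A = (14.5, 22.2). ∠EAW = 130.9° gives AW at -133° from the x-axis; with |AW| = 10.9, W = (7.11, 14.2). ∠AWB = 77.8° gives WB at 125° from the x-axis; with |WB| = 15.0, B = (-1.53, 26.4). Then |LB| = |B − L| = 26.5.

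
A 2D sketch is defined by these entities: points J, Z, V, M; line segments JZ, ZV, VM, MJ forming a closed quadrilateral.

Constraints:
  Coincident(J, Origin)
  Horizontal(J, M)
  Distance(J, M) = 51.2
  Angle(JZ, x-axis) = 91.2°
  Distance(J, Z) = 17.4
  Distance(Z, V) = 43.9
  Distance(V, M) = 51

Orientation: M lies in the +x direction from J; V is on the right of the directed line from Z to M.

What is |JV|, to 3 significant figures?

26.8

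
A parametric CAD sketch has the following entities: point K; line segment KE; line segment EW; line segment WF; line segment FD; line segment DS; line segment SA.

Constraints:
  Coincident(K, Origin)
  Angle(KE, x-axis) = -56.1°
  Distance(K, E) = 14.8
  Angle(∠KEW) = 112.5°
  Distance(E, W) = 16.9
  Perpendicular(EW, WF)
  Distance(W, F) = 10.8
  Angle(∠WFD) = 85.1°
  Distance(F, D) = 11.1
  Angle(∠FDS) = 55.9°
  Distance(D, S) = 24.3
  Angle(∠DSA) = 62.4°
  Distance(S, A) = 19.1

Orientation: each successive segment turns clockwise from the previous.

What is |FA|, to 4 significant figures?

12.04

∠FDS = 55.9° gives DS at -72.60° from the x-axis; with |DS| = 24.3, S = (4.083, -34.89). ∠DSA = 62.4° gives SA at 169.8° from the x-axis; with |SA| = 19.1, A = (-14.71, -31.50). Then |FA| = |A − F| = 12.04.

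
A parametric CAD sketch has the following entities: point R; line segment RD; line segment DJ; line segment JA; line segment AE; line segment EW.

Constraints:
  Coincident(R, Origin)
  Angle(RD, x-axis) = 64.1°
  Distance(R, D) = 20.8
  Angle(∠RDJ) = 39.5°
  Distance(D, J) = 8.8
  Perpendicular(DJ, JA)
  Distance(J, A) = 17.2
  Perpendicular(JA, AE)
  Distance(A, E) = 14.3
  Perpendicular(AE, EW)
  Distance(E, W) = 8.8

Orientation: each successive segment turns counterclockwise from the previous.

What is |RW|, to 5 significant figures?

22.085

R is at the origin; RD runs at 64.1° with length 20.8, so D = (9.0855, 18.711). ∠RDJ = 39.5° gives DJ at -155.40° from the x-axis; with |DJ| = 8.8, J = (1.0842, 15.048). DJ is perpendicular to JA, so JA runs at -65.400°; with |JA| = 17.2, A = (8.2442, -0.59133). JA is perpendicular to AE, so AE runs at 24.600°; with |AE| = 14.3, E = (21.246, 5.3615). AE is perpendicular to EW, so EW runs at 114.60°; with |EW| = 8.8, W = (17.583, 13.363). Then |RW| = |W − R| = 22.085.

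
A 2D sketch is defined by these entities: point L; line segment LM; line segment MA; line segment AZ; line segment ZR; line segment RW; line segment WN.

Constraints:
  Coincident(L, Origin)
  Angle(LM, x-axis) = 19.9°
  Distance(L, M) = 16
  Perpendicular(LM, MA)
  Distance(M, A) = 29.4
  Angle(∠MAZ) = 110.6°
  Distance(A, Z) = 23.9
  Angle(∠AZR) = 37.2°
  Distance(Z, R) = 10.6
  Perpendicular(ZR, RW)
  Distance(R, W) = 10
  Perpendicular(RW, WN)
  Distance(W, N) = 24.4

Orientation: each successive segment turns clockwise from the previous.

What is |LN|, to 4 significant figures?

55.07

L is at the origin; LM runs at 19.9° with length 16.0, so M = (15.04, 5.446). LM is perpendicular to MA, so MA runs at -70.10°; with |MA| = 29.4, A = (25.05, -22.20). ∠MAZ = 110.6° gives AZ at -139.5° from the x-axis; with |AZ| = 23.9, Z = (6.878, -37.72). ∠AZR = 37.2° gives ZR at 77.70° from the x-axis; with |ZR| = 10.6, R = (9.136, -27.36). ZR ⟂ RW, so RW runs at -12.30°; with |RW| = 10.0, W = (18.91, -29.49). RW is perpendicular to WN, so WN runs at -102.3°; with |WN| = 24.4, N = (13.71, -53.33). Then |LN| = |N − L| = 55.07.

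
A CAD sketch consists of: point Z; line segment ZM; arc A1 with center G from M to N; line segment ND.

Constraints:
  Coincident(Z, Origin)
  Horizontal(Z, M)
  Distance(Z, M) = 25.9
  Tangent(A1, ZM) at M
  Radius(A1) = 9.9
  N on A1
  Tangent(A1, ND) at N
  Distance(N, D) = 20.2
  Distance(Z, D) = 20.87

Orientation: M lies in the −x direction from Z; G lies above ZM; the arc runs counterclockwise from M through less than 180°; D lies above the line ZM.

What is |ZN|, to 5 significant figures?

18.427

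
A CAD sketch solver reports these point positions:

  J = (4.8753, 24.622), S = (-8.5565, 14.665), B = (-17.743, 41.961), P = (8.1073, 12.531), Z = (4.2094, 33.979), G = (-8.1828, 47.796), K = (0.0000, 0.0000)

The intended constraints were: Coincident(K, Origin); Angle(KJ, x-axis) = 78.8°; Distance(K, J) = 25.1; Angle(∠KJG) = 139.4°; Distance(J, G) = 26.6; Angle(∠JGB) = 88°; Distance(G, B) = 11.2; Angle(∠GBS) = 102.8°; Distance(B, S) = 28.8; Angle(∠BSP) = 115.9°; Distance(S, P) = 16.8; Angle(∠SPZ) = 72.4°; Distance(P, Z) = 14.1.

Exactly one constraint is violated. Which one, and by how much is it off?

Distance(P, Z) = 14.1 — off by 7.70.

K = (0.00, 0.00) ✓; KJ at 78.80° ✓; |KJ| = 25.10 ✓; ∠KJG = 139.4° ✓; |JG| = 26.60 ✓; ∠JGB = 88.00° ✓; |GB| = 11.20 ✓; ∠GBS = 102.8° ✓; |BS| = 28.80 ✓; ∠BSP = 115.9° ✓; |SP| = 16.80 ✓; ∠SPZ = 72.40° ✓; |PZ| = 21.80 ✗.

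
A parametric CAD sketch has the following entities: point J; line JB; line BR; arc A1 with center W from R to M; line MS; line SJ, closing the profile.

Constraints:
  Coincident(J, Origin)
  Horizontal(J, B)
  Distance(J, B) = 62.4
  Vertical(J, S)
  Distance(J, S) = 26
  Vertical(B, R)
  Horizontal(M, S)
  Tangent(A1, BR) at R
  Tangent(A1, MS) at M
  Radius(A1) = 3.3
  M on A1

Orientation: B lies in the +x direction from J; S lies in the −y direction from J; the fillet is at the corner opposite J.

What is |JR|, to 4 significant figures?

66.40

J is at the origin; J and B share the same y with |JB| = 62.4 and B on the +x side, so B = (62.40, 0.000). JS is vertical with |JS| = 26.0 and S on the −y side, so S = (0.000, -26.00). The virtual corner opposite J is at (62.40, -26.00). The tangent condition forces WR to be normal to BR and since A1 is tangent to MS there, WM ⟂ MS, with radius 3.3, so the center W sits 3.3 in from both sides at W = (59.10, -22.70). That places the tangent points at R = (62.40, -22.70) on BR and M = (59.10, -26.00) on MS. Then |JR| = |R − J| = 66.40.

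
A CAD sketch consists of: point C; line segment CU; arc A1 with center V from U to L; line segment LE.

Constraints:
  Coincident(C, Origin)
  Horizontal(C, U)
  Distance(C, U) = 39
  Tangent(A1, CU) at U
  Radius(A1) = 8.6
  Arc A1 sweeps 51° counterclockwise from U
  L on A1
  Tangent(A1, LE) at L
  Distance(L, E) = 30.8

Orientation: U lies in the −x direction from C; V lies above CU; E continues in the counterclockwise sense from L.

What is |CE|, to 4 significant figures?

30.05

C is at the origin; CU is horizontal with |CU| = 39.0 and U on the −x side, so U = (-39.00, 0.000). The tangent condition forces VU to be normal to CU, so V = U + (0, 8.6) = (-39.00, 8.600). On A1, U sits at bearing -90° from V; a 51° counterclockwise sweep puts L at bearing -39°, so L = V + 8.6·(cos -39°, sin -39°) = (-32.32, 3.188). A1 meets LE tangentially, so VL is at right angles to LE, so LE runs along (−sin -39°, cos -39°); with |LE| = 30.8, E = (-12.93, 27.12). Then |CE| = |E − C| = 30.05.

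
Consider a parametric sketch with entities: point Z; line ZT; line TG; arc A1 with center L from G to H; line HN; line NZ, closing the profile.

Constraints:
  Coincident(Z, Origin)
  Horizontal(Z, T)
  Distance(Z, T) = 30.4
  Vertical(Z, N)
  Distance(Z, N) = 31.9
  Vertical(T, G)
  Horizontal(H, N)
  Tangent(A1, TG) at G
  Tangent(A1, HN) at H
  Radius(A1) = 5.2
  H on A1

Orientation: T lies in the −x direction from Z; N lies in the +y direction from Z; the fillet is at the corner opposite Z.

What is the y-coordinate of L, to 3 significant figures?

26.7

Z is at the origin; ZT is horizontal with |ZT| = 30.4 and T on the −x side, so T = (-30.4, 0.00). ZN is vertical with |ZN| = 31.9 and N on the +y side, so N = (0.00, 31.9). The virtual corner opposite Z is at (-30.4, 31.9). Since A1 is tangent to TG there, LG ⟂ TG and since A1 is tangent to HN there, LH ⟂ HN, with radius 5.2, so the center L sits 5.2 in from both sides at L = (-25.2, 26.7). So L.y = 26.7.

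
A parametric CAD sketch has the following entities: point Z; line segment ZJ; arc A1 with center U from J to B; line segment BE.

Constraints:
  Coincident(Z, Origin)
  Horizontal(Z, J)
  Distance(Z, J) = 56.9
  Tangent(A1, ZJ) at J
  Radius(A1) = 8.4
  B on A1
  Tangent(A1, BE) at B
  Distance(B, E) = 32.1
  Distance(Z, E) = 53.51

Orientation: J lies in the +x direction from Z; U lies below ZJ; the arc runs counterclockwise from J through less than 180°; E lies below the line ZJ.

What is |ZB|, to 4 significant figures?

49.24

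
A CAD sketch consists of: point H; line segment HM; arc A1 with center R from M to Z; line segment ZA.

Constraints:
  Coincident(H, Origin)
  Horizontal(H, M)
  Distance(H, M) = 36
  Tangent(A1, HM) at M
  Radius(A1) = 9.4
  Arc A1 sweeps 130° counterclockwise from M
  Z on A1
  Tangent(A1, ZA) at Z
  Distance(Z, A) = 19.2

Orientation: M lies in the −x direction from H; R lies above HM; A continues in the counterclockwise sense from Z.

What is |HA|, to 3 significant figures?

51.0

On A1, M sits at bearing -90° from R; a 130° counterclockwise sweep puts Z at bearing 40°, so Z = R + 9.4·(cos 40°, sin 40°) = (-28.8, 15.4). The tangent condition forces RZ to be normal to ZA, so ZA runs along (−sin 40°, cos 40°); with |ZA| = 19.2, A = (-41.1, 30.2). Then |HA| = |A − H| = 51.0.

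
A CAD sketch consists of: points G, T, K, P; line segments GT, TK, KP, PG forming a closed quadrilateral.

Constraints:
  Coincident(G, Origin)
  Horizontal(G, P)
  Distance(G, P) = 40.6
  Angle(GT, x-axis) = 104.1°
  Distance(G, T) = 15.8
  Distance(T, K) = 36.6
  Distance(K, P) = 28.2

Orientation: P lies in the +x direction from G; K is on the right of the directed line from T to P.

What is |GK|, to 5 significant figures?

22.422

G is at the origin; GP is horizontal with |GP| = 40.6 and P in +x, so P = (40.6, 0). GT runs at 104.1° with |GT| = 15.8, so T = (-3.8491, 15.324). K is determined by |TK| = 36.6 and |KP| = 28.2 together: it lies at the intersection of circle(T, 36.6) and circle(P, 28.2). With |TP| = 47.016, the foot of the radical line on TP is 29.297 from T and the perpendicular offset is √(36.6² − 29.297²) = 21.938. Taking the right-of-TP solution: K = (16.698, -14.964).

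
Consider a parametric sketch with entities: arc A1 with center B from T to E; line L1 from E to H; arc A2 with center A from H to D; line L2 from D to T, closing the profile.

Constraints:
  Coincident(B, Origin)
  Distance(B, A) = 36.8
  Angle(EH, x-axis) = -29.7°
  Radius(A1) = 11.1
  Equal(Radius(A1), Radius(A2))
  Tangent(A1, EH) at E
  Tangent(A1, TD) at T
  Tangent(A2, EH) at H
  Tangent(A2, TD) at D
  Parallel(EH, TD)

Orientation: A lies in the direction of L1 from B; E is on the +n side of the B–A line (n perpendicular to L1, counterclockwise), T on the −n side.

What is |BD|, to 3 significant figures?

38.4

The slot axis is L1's direction at -29.7°, so u = (cos -29.7°, sin -29.7°) = (0.869, -0.495) and n = (−sin -29.7°, cos -29.7°) = (0.495, 0.869). B is at the origin and A lies 36.8 along u from B, so A = 36.8·u = (32.0, -18.2). Tangency of A1 to both parallel lines with radius 11.1 puts E and T at B ± 11.1·n: E = (5.50, 9.64), T = (-5.50, -9.64). Equal radii place H and D the same way about A: H = A + 11.1·n = (37.5, -8.59), D = A − 11.1·n = (26.5, -27.9). Then |BD| = |D − B| = 38.4.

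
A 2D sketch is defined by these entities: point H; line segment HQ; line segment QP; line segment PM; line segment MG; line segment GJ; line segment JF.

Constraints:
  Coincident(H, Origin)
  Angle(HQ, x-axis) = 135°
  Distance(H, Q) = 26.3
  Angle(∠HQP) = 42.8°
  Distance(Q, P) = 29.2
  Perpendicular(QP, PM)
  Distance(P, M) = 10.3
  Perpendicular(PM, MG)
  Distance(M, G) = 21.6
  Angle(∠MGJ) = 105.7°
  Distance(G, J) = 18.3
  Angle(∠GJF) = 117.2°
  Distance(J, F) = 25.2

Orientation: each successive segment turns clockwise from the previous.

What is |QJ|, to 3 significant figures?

7.78

H is at the origin; HQ runs at 135.0° with length 26.3, so Q = (-18.6, 18.6). ∠HQP = 42.8° gives QP at -2.20° from the x-axis; with |QP| = 29.2, P = (10.6, 17.5). The perpendicularity gives PM at right angles to QP, so PM runs at -92.2°; with |PM| = 10.3, M = (10.2, 7.18). PM ⟂ MG, so MG runs at 178°; with |MG| = 21.6, G = (-11.4, 8.01). ∠MGJ = 105.7° gives GJ at 104° from the x-axis; with |GJ| = 18.3, J = (-15.7, 25.8). Then |QJ| = |J − Q| = 7.78.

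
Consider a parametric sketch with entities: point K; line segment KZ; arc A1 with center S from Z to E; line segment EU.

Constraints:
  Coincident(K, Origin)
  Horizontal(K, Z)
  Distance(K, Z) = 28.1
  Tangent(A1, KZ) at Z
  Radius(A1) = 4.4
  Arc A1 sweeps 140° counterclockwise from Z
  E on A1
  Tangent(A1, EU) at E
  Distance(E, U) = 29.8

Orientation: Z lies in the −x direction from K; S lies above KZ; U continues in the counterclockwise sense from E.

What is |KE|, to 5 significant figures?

26.439

K is at the origin; KZ is horizontal with |KZ| = 28.1 and Z on the −x side, so Z = (-28.100, 0.0000). Since A1 is tangent to KZ there, SZ ⟂ KZ, so S = Z + (0, 4.4) = (-28.100, 4.4000). On A1, Z sits at bearing -90° from S; a 140° counterclockwise sweep puts E at bearing 50°, so E = S + 4.4·(cos 50°, sin 50°) = (-25.272, 7.7706). Then |KE| = |E − K| = 26.439.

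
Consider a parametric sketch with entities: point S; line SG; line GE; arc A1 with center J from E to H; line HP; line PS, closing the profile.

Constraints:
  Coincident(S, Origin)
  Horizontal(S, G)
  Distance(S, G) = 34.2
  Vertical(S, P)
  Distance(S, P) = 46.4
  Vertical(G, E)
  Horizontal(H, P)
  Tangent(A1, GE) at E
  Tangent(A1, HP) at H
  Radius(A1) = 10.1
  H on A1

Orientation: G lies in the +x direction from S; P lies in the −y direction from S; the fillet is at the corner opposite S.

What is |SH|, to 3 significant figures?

52.3

The virtual corner opposite S is at (34.2, -46.4). The tangent condition forces JE to be normal to GE and the tangent condition forces JH to be normal to HP, with radius 10.1, so the center J sits 10.1 in from both sides at J = (24.1, -36.3). That places the tangent points at E = (34.2, -36.3) on GE and H = (24.1, -46.4) on HP. Then |SH| = |H − S| = 52.3.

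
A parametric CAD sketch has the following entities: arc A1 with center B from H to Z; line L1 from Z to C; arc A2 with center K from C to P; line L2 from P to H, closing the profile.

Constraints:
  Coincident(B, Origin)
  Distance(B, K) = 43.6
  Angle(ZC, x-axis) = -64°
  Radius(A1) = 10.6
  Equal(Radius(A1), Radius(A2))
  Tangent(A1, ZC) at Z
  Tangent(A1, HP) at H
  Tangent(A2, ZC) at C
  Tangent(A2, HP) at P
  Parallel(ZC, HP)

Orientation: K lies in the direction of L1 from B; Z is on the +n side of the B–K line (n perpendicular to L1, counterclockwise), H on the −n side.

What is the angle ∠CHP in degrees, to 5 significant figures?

25.931°

Tangency of A1 to both parallel lines with radius 10.6 puts Z and H at B ± 10.6·n: Z = (9.5272, 4.6467), H = (-9.5272, -4.6467). Equal radii place C and P the same way about K: C = K + 10.6·n = (28.640, -34.541), P = K − 10.6·n = (9.5858, -43.834). Then cos ∠CHP = HC·HP / (|HC||HP|), giving 25.931°.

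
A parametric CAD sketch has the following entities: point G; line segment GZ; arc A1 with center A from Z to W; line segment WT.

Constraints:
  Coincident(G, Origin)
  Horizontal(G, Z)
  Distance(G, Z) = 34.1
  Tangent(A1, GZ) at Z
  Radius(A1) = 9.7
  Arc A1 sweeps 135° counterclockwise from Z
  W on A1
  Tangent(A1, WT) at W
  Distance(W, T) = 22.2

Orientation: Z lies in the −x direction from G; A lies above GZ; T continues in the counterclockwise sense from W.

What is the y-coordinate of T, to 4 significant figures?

32.26

G is at the origin; GZ is horizontal with |GZ| = 34.1 and Z on the −x side, so Z = (-34.10, 0.000). Tangency of A1 to GZ means the radius AZ is perpendicular to GZ, so A = Z + (0, 9.7) = (-34.10, 9.700). On A1, Z sits at bearing -90° from A; a 135° counterclockwise sweep puts W at bearing 45°, so W = A + 9.7·(cos 45°, sin 45°) = (-27.24, 16.56). Tangency of A1 to WT means the radius AW is perpendicular to WT, so WT runs along (−sin 45°, cos 45°); with |WT| = 22.2, T = (-42.94, 32.26). So T.y = 32.26.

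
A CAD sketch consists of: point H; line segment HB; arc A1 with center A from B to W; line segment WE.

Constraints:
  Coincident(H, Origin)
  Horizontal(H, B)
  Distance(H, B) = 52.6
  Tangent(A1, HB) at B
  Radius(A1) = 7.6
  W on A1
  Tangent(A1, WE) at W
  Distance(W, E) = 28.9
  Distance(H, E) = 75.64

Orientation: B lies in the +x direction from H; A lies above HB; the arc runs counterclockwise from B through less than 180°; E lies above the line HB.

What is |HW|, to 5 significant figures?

60.150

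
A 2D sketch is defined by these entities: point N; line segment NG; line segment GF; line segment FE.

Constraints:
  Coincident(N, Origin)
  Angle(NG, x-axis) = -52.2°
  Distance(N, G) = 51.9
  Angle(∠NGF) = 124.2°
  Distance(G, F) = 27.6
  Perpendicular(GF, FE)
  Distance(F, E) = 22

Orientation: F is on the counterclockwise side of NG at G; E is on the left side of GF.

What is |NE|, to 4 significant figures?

60.51

N is at the origin; NG runs at -52.2° with length 51.9, so G = 51.9·(cos -52.2°, sin -52.2°) = (31.81, -41.01). ∠NGF = 124.2°, so GF runs at -52.2° + (180° − 124.2°) = 3.600° from the x-axis; with |GF| = 27.6, F = G + 27.6·(cos 3.600°, sin 3.600°) = (59.36, -39.28). GF ⟂ FE; with |FE| = 22.0 on the left of GF, E = F + 22.0·(-0.06279, 0.9980) = (57.97, -17.32). Then |NE| = |E − N| = 60.51.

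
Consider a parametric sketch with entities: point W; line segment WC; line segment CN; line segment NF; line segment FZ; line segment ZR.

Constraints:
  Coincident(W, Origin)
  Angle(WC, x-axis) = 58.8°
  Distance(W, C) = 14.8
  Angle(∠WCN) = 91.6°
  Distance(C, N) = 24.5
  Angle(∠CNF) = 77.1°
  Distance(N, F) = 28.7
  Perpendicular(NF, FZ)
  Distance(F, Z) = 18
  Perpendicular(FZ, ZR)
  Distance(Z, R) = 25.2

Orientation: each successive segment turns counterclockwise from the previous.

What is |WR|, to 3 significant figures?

16.8

NF ⟂ FZ, so FZ runs at -19.9°; with |FZ| = 18.0, Z = (-5.77, -7.18). FZ is perpendicular to ZR, so ZR runs at 70.1°; with |ZR| = 25.2, R = (2.81, 16.5). Then |WR| = |R − W| = 16.8.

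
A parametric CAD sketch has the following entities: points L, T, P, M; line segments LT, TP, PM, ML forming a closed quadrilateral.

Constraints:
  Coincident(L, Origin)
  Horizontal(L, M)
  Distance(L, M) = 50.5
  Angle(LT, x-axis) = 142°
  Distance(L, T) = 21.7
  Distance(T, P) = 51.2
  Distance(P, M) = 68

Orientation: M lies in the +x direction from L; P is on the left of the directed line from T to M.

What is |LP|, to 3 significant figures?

57.0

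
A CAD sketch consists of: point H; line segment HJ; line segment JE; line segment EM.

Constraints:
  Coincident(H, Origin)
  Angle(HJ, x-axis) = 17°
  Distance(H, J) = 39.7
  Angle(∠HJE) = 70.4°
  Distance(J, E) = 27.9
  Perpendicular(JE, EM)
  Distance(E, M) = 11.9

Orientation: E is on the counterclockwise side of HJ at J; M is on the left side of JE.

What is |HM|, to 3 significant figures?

29.4

H is at the origin; HJ runs at 17.0° with length 39.7, so J = 39.7·(cos 17.0°, sin 17.0°) = (38.0, 11.6). ∠HJE = 70.4°, so JE runs at 17.0° + (180° − 70.4°) = 127° from the x-axis; with |JE| = 27.9, E = J + 27.9·(cos 127°, sin 127°) = (21.3, 34.0). The perpendicularity gives EM at right angles to JE; with |EM| = 11.9 on the left of JE, M = E + 11.9·(-0.803, -0.596) = (11.8, 26.9). Then |HM| = |M − H| = 29.4.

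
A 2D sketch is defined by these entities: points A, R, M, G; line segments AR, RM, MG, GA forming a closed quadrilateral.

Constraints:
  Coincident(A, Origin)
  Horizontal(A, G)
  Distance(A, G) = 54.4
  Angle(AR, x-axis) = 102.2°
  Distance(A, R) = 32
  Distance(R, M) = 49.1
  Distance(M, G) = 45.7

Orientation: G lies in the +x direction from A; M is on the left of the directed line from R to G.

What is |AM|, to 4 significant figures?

59.70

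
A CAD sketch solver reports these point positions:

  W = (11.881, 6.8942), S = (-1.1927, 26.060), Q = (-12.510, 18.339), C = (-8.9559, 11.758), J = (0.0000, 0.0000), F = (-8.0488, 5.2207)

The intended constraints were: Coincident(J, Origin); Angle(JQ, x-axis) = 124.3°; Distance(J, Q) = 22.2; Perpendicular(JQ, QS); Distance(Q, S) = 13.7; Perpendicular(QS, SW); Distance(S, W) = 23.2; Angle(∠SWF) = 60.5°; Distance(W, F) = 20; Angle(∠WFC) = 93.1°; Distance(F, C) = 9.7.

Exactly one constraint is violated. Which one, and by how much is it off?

Distance(F, C) = 9.7 — off by 3.10.

J = (0.00, 0.00) ✓; JQ at 124.3° ✓; |JQ| = 22.20 ✓; ∠(JQ, QS) = 90.00° ✓; |QS| = 13.70 ✓; ∠(QS, SW) = 90.00° ✓; |SW| = 23.20 ✓; ∠SWF = 60.50° ✓; |WF| = 20.00 ✓; ∠WFC = 93.10° ✓; |FC| = 6.600 ✗.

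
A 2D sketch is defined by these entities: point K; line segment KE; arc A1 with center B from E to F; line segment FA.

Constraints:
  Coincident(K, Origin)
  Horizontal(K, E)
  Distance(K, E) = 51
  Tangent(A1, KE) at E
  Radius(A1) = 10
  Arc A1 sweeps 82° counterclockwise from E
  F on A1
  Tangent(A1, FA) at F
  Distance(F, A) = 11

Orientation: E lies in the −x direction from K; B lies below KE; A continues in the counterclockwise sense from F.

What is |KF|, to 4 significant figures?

61.51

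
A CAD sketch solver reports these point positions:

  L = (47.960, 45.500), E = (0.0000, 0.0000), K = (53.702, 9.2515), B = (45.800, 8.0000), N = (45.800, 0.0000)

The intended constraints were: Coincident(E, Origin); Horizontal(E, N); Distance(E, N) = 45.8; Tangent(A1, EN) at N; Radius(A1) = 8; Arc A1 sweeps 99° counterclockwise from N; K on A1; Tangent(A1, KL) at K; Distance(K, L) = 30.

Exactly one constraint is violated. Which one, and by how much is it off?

Distance(K, L) = 30 — off by 6.70.

E = (0.00, 0.00) ✓; E.y = 0.00, N.y = 0.00 ✓; |EN| = 45.80 ✓; ∠(BN, NE) = 90.00° ✓; |BN| = 8.000 ✓; bearing(B→K) − bearing(B→N) = 99.00° ✓; |BK| = 8.000 ✓; ∠(BK, KL) = 90.00° ✓; |KL| = 36.70 ✗.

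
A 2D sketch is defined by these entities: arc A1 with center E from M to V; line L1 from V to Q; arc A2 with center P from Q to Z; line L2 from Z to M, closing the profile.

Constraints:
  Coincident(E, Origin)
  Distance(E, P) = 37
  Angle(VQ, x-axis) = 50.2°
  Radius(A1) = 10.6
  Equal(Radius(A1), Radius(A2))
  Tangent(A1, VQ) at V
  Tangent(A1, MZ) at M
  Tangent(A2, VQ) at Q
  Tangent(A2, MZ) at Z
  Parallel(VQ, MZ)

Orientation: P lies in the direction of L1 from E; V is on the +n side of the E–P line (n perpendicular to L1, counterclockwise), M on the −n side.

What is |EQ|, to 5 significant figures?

38.488

The slot axis is L1's direction at 50.2°, so u = (cos 50.2°, sin 50.2°) = (0.64011, 0.76828) and n = (−sin 50.2°, cos 50.2°) = (-0.76828, 0.64011). E is at the origin and P lies 37.0 along u from E, so P = 37.0·u = (23.684, 28.426). Tangency of A1 to both parallel lines with radius 10.6 puts V and M at E ± 10.6·n: V = (-8.1438, 6.7852), M = (8.1438, -6.7852). Equal radii place Q and Z the same way about P: Q = P + 10.6·n = (15.540, 35.212), Z = P − 10.6·n = (31.828, 21.641). Then |EQ| = |Q − E| = 38.488.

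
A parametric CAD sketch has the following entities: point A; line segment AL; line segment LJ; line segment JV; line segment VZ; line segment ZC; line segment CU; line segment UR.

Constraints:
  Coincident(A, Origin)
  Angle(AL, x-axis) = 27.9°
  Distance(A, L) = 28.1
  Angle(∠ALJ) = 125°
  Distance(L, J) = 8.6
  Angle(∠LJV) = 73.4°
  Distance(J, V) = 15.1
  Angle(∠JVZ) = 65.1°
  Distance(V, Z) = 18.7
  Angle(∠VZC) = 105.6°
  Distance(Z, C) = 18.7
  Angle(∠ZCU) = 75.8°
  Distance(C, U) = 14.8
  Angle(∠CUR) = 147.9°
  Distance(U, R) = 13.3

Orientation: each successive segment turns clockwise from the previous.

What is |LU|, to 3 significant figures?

11.1

∠VZC = 105.6° gives ZC at 37.0° from the x-axis; with |ZC| = 18.7, C = (30.2, 27.0). ∠ZCU = 75.8° gives CU at -67.2° from the x-axis; with |CU| = 14.8, U = (35.9, 13.3). Then |LU| = |U − L| = 11.1.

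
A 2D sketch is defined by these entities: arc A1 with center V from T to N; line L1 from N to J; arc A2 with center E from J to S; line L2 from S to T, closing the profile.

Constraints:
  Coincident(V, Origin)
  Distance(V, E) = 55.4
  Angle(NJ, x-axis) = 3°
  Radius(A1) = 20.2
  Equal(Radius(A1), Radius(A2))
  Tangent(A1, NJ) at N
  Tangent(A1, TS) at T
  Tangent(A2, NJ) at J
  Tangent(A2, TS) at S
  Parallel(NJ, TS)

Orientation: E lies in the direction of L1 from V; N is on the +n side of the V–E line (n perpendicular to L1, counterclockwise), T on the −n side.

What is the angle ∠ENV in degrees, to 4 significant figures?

69.97°

The slot axis is L1's direction at 3.0°, so u = (cos 3.0°, sin 3.0°) = (0.9986, 0.05234) and n = (−sin 3.0°, cos 3.0°) = (-0.05234, 0.9986). V is at the origin and E lies 55.4 along u from V, so E = 55.4·u = (55.32, 2.899). Tangency of A1 to both parallel lines with radius 20.2 puts N and T at V ± 20.2·n: N = (-1.057, 20.17), T = (1.057, -20.17). Then cos ∠ENV = NE·NV / (|NE||NV|), giving 69.97°.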